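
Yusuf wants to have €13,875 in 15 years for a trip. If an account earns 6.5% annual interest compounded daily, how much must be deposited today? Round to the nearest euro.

Periodic rate = 6.5%/365 = 0.000178082; 5475 periods.
P = 13,875/(1 + 0.065/365)^5475 ≈ 13,875/2.650937087 ≈ 5,233.9982.

€5,234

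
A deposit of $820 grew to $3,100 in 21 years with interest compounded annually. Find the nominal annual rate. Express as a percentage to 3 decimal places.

(1 + r)^21 = 3,100/820 = 3.78049.
1 + r = 3.78049^(1/21) ≈ 1.065374, so r ≈ 0.0653745.
r ≈ 6.53745%.

6.537%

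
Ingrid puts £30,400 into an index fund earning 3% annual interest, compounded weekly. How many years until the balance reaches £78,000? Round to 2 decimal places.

31.42 years

(1 + 0.000576923)^(52t) = 78,000/30,400 = 2.5658.
52t·ln(1 + 0.000576923) = ln(2.5658); 52t = 0.94227/0.000576757 ≈ 1633.7325.
t ≈ 31.4179 years.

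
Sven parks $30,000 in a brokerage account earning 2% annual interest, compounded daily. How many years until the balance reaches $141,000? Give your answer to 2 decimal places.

We need (1 + 0.0000547945)^(365t) = 4.7, so 365t = ln 4.7 / ln 1.000055 ≈ 28243.7896.
t ≈ 28243.7896/365 = 77.3802 years.

77.38 years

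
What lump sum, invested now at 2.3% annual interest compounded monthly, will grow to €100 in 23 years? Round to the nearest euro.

Periodic rate = 2.3%/12 = 0.00191667; 276 periods.
P = 100/(1 + 0.023/12)^276 ≈ 100/1.6963751 ≈ 58.9492.

€59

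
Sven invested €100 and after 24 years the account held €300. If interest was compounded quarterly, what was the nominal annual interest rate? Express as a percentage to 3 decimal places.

The 96-period growth factor is 300/100 = 3.
r/4 = 3^(1/96) − 1 ≈ 0.0115096, so r ≈ 4·0.0115096 = 4.60384%.

4.604%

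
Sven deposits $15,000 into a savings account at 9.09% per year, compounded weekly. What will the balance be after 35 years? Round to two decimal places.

$360,240.80

Growth factor = (1 + 0.0909/52)^1820 ≈ 24.0160530309.
A ≈ 15,000 × 24.0160530309 ≈ 360,240.7955.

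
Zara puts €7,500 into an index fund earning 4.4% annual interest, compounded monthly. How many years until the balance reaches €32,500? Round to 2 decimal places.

33.39 years

(1 + 0.00366667)^(12t) = 32,500/7,500 = 4.3333.
12t·ln(1 + 0.00366667) = ln(4.3333); 12t = 1.4663/0.00365996 ≈ 400.6428.
t ≈ 33.3869 years.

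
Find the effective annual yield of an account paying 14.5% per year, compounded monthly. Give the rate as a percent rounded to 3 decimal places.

One year is 12 periods at 0.0120833 each: (1 + 0.0120833)^12 ≈ 1.155035.
EAR = 1.155035 − 1 ≈ 15.50354%.

15.504%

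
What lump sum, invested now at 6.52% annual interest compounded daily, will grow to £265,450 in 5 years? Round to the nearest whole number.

£191,609

Periodic rate = 6.52%/365 = 0.00017863; 1825 periods.
P = 265,450/(1 + 0.0652/365)^1825 ≈ 265,450/1.38537503552 ≈ 191,608.7653.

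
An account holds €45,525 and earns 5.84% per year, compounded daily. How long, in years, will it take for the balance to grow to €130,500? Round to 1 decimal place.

18.0 years

(1 + 0.00016)^(365t) = 130,500/45,525 = 2.8666.
365t·ln(1 + 0.00016) = ln(2.8666); 365t = 1.0531/0.000159987 ≈ 6582.4740.
t ≈ 18.0342 years.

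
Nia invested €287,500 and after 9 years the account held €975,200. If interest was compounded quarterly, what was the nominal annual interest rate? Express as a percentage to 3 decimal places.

The 36-period growth factor is 975,200/287,500 = 3.392.
r/4 = 3.392^(1/36) − 1 ≈ 0.0345105, so r ≈ 4·0.0345105 = 13.80418%.

13.804%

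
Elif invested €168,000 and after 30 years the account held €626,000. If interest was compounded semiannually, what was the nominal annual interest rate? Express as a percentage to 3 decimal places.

The 60-period growth factor is 626,000/168,000 = 3.72619.
r/2 = 3.72619^(1/60) − 1 ≈ 0.0221652, so r ≈ 2·0.0221652 = 4.43304%.

4.433%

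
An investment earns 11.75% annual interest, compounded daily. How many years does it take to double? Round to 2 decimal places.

5.90 years

(1 + 0.000321918)^(365t) = 2.
365t = ln 2 / ln(1 + 0.000321918) ≈ 0.69315/0.000321866 ≈ 2153.5272.
t ≈ 5.9001.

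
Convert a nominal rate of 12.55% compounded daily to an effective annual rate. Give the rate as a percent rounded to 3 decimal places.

13.369%

EAR = (1 + 12.55%/365)^365 − 1 = (1 + 0.000343836)^365 − 1.
(1 + 0.000343836)^365 ≈ 1.133691, so EAR ≈ 13.36907%.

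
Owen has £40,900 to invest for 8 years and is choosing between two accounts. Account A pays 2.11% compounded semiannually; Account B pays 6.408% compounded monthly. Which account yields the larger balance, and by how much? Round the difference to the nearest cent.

Account A growth factor: (1 + 0.01055)^16 ≈ 1.1828370039; balance ≈ 48,378.0335.
Account B growth factor: (1 + 0.00534)^96 ≈ 1.667417637; balance ≈ 68,197.3814.
Account B is larger by 19,819.3479.

Account B, by £19,819.35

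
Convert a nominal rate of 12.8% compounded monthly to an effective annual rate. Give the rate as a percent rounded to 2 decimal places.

13.58%

EAR = (1 + 12.8%/12)^12 − 1 = (1 + 0.0106667)^12 − 1.
(1 + 0.0106667)^12 ≈ 1.135783, so EAR ≈ 13.57829%.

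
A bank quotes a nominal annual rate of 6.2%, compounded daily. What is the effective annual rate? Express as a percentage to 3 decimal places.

EAR = (1 + 6.2%/365)^365 − 1 = (1 + 0.000169863)^365 − 1.
(1 + 0.000169863)^365 ≈ 1.063957, so EAR ≈ 6.39567%.

6.396%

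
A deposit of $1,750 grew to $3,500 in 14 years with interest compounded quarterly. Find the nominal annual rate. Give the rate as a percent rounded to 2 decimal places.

4.98%

The 56-period growth factor is 3,500/1,750 = 2.
r/4 = 2^(1/56) − 1 ≈ 0.0124545, so r ≈ 4·0.0124545 = 4.98182%.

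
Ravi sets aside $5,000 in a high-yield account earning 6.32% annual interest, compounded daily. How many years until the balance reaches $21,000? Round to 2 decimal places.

22.71 years

(1 + 0.000173151)^(365t) = 21,000/5,000 = 4.2.
365t·ln(1 + 0.000173151) = ln(4.2); 365t = 1.4351/0.000173136 ≈ 8288.7848.
t ≈ 22.7090 years.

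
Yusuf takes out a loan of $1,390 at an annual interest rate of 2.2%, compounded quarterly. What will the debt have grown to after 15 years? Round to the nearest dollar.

Growth factor = (1 + 0.0055)^60 ≈ 1.389711003.
A ≈ 1,390 × 1.389711003 ≈ 1,931.6983.

$1,932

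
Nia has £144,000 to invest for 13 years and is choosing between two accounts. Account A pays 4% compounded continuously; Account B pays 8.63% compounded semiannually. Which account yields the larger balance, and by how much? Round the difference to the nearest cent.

Account B, by £189,683.16

A: e^(0.04·13) = e^0.52 ≈ 1.6820276497, so 144,000 × 1.6820276497 ≈ 242,211.9816.
B: (1 + 0.04315)^26 ≈ 2.9992717867, so 144,000 × 2.9992717867 ≈ 431,895.1373.
Difference ≈ 189,683.1557 in favor of B.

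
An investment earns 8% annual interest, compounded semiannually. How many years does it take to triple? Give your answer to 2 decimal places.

14.01 years

(1 + 0.04)^(2t) = 3.
2t = ln 3 / ln(1 + 0.04) ≈ 1.0986/0.0392207 ≈ 28.0110.
t ≈ 14.0055.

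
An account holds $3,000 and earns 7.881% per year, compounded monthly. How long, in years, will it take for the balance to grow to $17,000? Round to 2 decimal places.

We need (1 + 0.0065675)^(12t) = 5.6667, so 12t = ln 5.6667 / ln 1.006568 ≈ 264.9853.
t ≈ 264.9853/12 = 22.0821 years.

22.08 years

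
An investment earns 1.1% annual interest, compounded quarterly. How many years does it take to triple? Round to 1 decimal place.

(1 + 0.00275)^(4t) = 3.
4t = ln 3 / ln(1 + 0.00275) ≈ 1.0986/0.00274623 ≈ 400.0444.
t ≈ 100.0111.

100.0 years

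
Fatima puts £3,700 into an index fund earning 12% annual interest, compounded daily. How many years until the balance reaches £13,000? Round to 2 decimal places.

10.47 years

We need (1 + 0.000328767)^(365t) = 3.5135, so 365t = ln 3.5135 / ln 1.000329 ≈ 3822.8369.
t ≈ 3822.8369/365 = 10.4735 years.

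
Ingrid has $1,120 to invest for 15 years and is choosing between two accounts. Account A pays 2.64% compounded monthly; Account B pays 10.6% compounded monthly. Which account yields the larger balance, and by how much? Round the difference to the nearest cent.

A: (1 + 0.0022)^180 ≈ 1.485223161, so 1,120 × 1.485223161 ≈ 1,663.4499.
B: (1 + 0.106/12)^180 ≈ 4.869633038, so 1,120 × 4.869633038 ≈ 5,453.9890.
Difference ≈ 3,790.5391 in favor of B.

Account B, by $3,790.54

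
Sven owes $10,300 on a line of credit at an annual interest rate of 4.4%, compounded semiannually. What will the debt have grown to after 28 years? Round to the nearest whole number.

$34,841

Growth factor = (1 + 0.022)^56 ≈ 3.3825962629.
A ≈ 10,300 × 3.3825962629 ≈ 34,840.7415.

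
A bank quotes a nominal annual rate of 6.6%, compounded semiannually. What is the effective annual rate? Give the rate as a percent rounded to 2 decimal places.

6.71%

EAR = (1 + 6.6%/2)^2 − 1 = (1 + 0.033)^2 − 1.
(1 + 0.033)^2 ≈ 1.067089, so EAR ≈ 6.70890%.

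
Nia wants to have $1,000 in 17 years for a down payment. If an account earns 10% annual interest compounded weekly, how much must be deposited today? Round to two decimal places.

Growth factor = (1 + 0.1/52)^884 ≈ 5.46501834.
P = 1,000/5.46501834 ≈ 182.9820.

$182.98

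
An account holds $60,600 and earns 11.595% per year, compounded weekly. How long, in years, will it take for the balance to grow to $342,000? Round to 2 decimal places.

We need (1 + 0.00222981)^(52t) = 5.6436, so 52t = ln 5.6436 / ln 1.00223 ≈ 776.9479.
t ≈ 776.9479/52 = 14.9413 years.

14.94 years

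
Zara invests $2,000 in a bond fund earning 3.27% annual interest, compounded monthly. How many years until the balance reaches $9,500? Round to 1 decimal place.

(1 + 0.002725)^(12t) = 9,500/2,000 = 4.75.
12t·ln(1 + 0.002725) = ln(4.75); 12t = 1.5581/0.00272129 ≈ 572.5749.
t ≈ 47.7146 years.

47.7 years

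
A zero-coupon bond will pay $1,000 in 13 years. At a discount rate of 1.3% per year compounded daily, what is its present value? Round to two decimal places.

Periodic rate = 1.3%/365 = 0.0000356164; 4745 periods.
P = 1,000/(1 + 0.013/365)^4745 ≈ 1,000/1.18411658 ≈ 844.5114.

$844.51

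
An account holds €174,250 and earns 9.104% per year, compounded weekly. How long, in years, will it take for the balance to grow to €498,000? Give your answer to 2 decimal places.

(1 + 0.00175077)^(52t) = 498,000/174,250 = 2.858.
52t·ln(1 + 0.00175077) = ln(2.858); 52t = 1.0501/0.00174924 ≈ 600.3236.
t ≈ 11.5447 years.

11.54 years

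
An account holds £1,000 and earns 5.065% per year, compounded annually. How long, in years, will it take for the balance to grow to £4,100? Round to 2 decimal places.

28.56 years

We need (1 + 0.05065)^t = 4.1, so t = ln 4.1 / ln 1.05065 ≈ 28.5573.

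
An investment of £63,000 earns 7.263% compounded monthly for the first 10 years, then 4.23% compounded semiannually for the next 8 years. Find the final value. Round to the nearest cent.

£181,656.34

After 10 years at 7.263%: 63,000 × 2.06289608778 ≈ 129,962.4535.
Then 8 years at 4.23%: 129,962.4535 × 1.3977601896 ≈ 181,656.3437.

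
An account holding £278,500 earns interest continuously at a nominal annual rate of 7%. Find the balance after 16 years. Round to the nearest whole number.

£853,562

A = P·e^(rt) = 278,500·e^(0.07·16) = 278,500·e^1.12.
e^1.12 ≈ 3.06485420329, so A ≈ 853,561.8956.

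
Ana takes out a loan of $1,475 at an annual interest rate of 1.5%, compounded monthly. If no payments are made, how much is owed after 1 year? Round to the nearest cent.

Periodic rate = 1.5%/12 = 0.00125; periods = 12·1 = 12.
A = 1,475·(1 + 0.00125)^12 ≈ 1,475·1.015103556 ≈ 1,497.2777.

$1,497.28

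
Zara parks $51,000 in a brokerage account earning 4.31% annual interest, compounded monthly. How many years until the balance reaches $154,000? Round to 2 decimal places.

We need (1 + 0.00359167)^(12t) = 3.0196, so 12t = ln 3.0196 / ln 1.003592 ≈ 308.2442.
t ≈ 308.2442/12 = 25.6870 years.

25.69 years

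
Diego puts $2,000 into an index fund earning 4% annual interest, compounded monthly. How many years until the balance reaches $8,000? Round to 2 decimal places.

(1 + 0.00333333)^(12t) = 8,000/2,000 = 4.
12t·ln(1 + 0.00333333) = ln(4); 12t = 1.3863/0.00332779 ≈ 416.5811.
t ≈ 34.7151 years.

34.72 years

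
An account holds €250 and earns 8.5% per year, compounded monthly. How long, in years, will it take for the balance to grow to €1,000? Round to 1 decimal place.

16.4 years

We need (1 + 0.00708333)^(12t) = 4, so 12t = ln 4 / ln 1.007083 ≈ 196.4045.
t ≈ 196.4045/12 = 16.3670 years.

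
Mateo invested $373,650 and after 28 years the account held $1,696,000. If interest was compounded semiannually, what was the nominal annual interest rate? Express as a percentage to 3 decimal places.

5.476%

(1 + r/2)^56 = 1,696,000/373,650 = 4.53901.
1 + r/2 = 4.53901^(1/56) ≈ 1.027381, so r/2 ≈ 0.0273808.
r ≈ 2·0.0273808 = 5.47616%.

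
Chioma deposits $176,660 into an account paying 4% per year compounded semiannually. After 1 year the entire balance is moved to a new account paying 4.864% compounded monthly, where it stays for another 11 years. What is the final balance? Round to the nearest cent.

$313,497.32

After 1 years at 4%: 176,660 × 1.0404 ≈ 183,797.0640.
Then 11 years at 4.864%: 183,797.0640 × 1.70567098607 ≈ 313,497.3194.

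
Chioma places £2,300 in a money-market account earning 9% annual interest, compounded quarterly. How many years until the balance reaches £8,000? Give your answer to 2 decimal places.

(1 + 0.0225)^(4t) = 8,000/2,300 = 3.4783.
4t·ln(1 + 0.0225) = ln(3.4783); 4t = 1.2465/0.0222506 ≈ 56.0224.
t ≈ 14.0056 years.

14.01 years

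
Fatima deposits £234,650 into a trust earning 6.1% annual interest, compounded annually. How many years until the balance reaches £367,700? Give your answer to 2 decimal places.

7.59 years

We need (1 + 0.061)^t = 1.567, so t = ln 1.567 / ln 1.061 ≈ 7.5859.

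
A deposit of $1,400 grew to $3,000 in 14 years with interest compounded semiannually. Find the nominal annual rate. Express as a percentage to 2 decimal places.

5.52%

The 28-period growth factor is 3,000/1,400 = 2.14286.
r/2 = 2.14286^(1/28) − 1 ≈ 0.0275931, so r ≈ 2·0.0275931 = 5.51862%.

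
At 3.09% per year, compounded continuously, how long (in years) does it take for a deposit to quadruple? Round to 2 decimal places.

44.86 years

e^(0.0309t) = 4, so 0.0309t = ln 4 ≈ 1.3863.
t ≈ 1.3863/0.0309 ≈ 44.8639.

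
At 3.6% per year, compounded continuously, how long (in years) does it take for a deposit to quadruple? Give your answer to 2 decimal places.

e^(0.036t) = 4, so 0.036t = ln 4 ≈ 1.3863.
t ≈ 1.3863/0.036 ≈ 38.5082.

38.51 years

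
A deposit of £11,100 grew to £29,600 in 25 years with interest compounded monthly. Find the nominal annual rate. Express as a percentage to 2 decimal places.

3.93%

(1 + r/12)^300 = 29,600/11,100 = 2.66667.
1 + r/12 = 2.66667^(1/300) ≈ 1.003275, so r/12 ≈ 0.00327478.
r ≈ 12·0.00327478 = 3.92974%.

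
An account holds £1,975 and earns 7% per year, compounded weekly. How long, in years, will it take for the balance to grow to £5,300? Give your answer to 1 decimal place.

14.1 years

We need (1 + 0.00134615)^(52t) = 2.6835, so 52t = ln 2.6835 / ln 1.001346 ≈ 733.7963.
t ≈ 733.7963/52 = 14.1115 years.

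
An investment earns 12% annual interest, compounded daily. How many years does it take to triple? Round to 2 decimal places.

(1 + 0.000328767)^(365t) = 3.
365t = ln 3 / ln(1 + 0.000328767) ≈ 1.0986/0.000328713 ≈ 3342.1617.
t ≈ 9.1566.

9.16 years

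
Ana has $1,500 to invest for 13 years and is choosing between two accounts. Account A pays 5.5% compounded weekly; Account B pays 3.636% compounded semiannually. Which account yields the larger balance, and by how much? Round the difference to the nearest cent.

Account A growth factor: (1 + 0.055/52)^676 ≈ 2.043414415; balance ≈ 3,065.1216.
Account B growth factor: (1 + 0.01818)^26 ≈ 1.597491705; balance ≈ 2,396.2376.
Account A is larger by 668.8841.

Account A, by $668.88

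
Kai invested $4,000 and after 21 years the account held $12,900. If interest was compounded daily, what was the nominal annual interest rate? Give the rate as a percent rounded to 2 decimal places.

(1 + r/365)^7665 = 12,900/4,000 = 3.225.
1 + r/365 = 3.225^(1/7665) ≈ 1.000153, so r/365 ≈ 0.000152775.
r ≈ 365·0.000152775 = 5.57630%.

5.58%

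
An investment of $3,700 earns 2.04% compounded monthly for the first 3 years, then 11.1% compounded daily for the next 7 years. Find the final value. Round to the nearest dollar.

$8,554

Phase 1: 3,700·(1 + 0.0017)^36 ≈ 3,933.3082.
Phase 2: 3,933.3082·(1 + 0.111/365)^2555 ≈ 8,553.6897.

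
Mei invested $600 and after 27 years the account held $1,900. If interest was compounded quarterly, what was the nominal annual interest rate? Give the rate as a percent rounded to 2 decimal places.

The 108-period growth factor is 1,900/600 = 3.16667.
r/4 = 3.16667^(1/108) − 1 ≈ 0.0107301, so r ≈ 4·0.0107301 = 4.29205%.

4.29%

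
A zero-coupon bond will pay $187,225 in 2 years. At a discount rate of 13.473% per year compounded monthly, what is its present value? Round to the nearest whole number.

Periodic rate = 13.473%/12 = 0.0112275; 24 periods.
P = 187,225/(1 + 0.0112275)^24 ≈ 187,225/1.30729294748 ≈ 143,215.7959.

$143,216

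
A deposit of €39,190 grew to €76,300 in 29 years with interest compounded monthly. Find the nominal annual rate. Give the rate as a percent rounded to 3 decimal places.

2.300%

(1 + r/12)^348 = 76,300/39,190 = 1.94693.
1 + r/12 = 1.94693^(1/348) ≈ 1.001916, so r/12 ≈ 0.00191635.
r ≈ 12·0.00191635 = 2.29962%.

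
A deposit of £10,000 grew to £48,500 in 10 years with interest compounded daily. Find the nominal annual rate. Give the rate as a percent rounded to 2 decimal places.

(1 + r/365)^3650 = 48,500/10,000 = 4.85.
1 + r/365 = 4.85^(1/3650) ≈ 1.000433, so r/365 ≈ 0.00043269.
r ≈ 365·0.00043269 = 15.79320%.

15.79%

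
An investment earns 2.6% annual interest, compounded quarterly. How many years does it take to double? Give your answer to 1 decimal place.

26.7 years

(1 + 0.0065)^(4t) = 2.
4t = ln 2 / ln(1 + 0.0065) ≈ 0.69315/0.00647897 ≈ 106.9842.
t ≈ 26.7461.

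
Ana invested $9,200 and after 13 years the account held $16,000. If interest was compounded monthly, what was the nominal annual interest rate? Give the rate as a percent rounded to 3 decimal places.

The 156-period growth factor is 16,000/9,200 = 1.73913.
r/12 = 1.73913^(1/156) − 1 ≈ 0.00355364, so r ≈ 12·0.00355364 = 4.26437%.

4.264%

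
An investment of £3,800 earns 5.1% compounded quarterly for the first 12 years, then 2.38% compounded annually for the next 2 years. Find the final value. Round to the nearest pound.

£7,317

Phase 1: 3,800·(1 + 0.01275)^48 ≈ 6,980.5828.
Phase 2: 6,980.5828·(1 + 0.0238)^2 ≈ 7,316.8127.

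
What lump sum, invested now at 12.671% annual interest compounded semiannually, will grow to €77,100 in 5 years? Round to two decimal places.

Growth factor = (1 + 0.063355)^10 ≈ 1.8483438852.
P = 77,100/1.8483438852 ≈ 41,713.0171.

€41,713.02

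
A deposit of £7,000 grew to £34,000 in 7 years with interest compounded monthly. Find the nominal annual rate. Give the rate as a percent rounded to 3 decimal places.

The 84-period growth factor is 34,000/7,000 = 4.85714.
r/12 = 4.85714^(1/84) − 1 ≈ 0.018993, so r ≈ 12·0.018993 = 22.79160%.

22.792%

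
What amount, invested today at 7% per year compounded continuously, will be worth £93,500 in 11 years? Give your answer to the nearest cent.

£43,291.72

P = A·e^(−rt) = 93,500·e^(−0.77).
e^(−0.77) ≈ 0.46301306831, so P ≈ 43,291.7219.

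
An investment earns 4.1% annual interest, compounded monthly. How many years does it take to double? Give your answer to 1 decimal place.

(1 + 0.00341667)^(12t) = 2.
12t = ln 2 / ln(1 + 0.00341667) ≈ 0.69315/0.00341084 ≈ 203.2187.
t ≈ 16.9349.

16.9 years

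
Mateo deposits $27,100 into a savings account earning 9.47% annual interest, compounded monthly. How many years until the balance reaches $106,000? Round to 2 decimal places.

14.46 years

(1 + 0.00789167)^(12t) = 106,000/27,100 = 3.9114.
12t·ln(1 + 0.00789167) = ln(3.9114); 12t = 1.3639/0.00786069 ≈ 173.5096.
t ≈ 14.4591 years.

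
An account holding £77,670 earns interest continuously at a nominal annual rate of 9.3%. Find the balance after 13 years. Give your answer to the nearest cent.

A = P·e^(rt) = 77,670·e^(0.093·13) = 77,670·e^1.209.
e^1.209 ≈ 3.35013284408, so A ≈ 260,204.8180.

£260,204.82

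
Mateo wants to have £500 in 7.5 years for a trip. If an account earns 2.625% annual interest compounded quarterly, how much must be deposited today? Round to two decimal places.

Growth factor = (1 + 0.0065625)^30 ≈ 1.21680895.
P = 500/1.21680895 ≈ 410.9109.

£410.91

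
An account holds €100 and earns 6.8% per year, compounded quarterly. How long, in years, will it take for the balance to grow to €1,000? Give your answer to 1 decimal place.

(1 + 0.017)^(4t) = 1,000/100 = 10.
4t·ln(1 + 0.017) = ln(10); 4t = 2.3026/0.0168571 ≈ 136.5942.
t ≈ 34.1486 years.

34.1 years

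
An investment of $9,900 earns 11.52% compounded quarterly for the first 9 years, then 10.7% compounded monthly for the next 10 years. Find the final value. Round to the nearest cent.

$79,833.50

After 9 years at 11.52%: 9,900 × 2.7791654424 ≈ 27,513.7379.
Then 10 years at 10.7%: 27,513.7379 × 2.901586779 ≈ 79,833.4981.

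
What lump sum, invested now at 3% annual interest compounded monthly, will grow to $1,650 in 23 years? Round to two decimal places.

Growth factor = (1 + 0.0025)^276 ≈ 1.991999553.
P = 1,650/1.991999553 ≈ 828.3134.

$828.31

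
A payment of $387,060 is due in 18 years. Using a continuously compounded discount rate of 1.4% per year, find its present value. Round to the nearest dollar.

P = A·e^(−rt) = 387,060·e^(−0.252).
e^(−0.252) ≈ 0.777244738069, so P ≈ 300,840.3483.

$300,840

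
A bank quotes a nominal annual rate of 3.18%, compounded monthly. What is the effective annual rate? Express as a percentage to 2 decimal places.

One year is 12 periods at 0.00265 each: (1 + 0.00265)^12 ≈ 1.032268.
EAR = 1.032268 − 1 ≈ 3.22676%.

3.23%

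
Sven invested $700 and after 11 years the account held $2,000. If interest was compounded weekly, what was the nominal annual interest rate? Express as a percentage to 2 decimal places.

9.55%

The 572-period growth factor is 2,000/700 = 2.85714.
r/52 = 2.85714^(1/572) − 1 ≈ 0.00183704, so r ≈ 52·0.00183704 = 9.55260%.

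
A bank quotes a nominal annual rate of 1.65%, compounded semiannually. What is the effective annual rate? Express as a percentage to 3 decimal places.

1.657%

One year is 2 periods at 0.00825 each: (1 + 0.00825)^2 ≈ 1.016568.
EAR = 1.016568 − 1 ≈ 1.65681%.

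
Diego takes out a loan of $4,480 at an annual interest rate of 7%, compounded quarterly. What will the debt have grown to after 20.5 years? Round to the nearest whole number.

$18,582

Growth factor = (1 + 0.0175)^82 ≈ 4.1478425991.
A ≈ 4,480 × 4.1478425991 ≈ 18,582.3348.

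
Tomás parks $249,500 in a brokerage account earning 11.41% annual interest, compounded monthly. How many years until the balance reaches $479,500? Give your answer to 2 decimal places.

5.75 years

(1 + 0.00950833)^(12t) = 479,500/249,500 = 1.9218.
12t·ln(1 + 0.00950833) = ln(1.9218); 12t = 0.65328/0.00946341 ≈ 69.0327.
t ≈ 5.7527 years.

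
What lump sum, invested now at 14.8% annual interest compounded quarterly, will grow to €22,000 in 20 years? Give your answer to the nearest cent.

Periodic rate = 14.8%/4 = 0.037; 80 periods.
P = 22,000/(1 + 0.037)^80 ≈ 22,000/18.293656123 ≈ 1,202.6027.

€1,202.60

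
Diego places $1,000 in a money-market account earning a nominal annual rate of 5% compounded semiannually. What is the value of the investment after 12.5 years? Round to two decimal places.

Growth factor = (1 + 0.025)^25 ≈ 1.853944098.
A ≈ 1,000 × 1.853944098 ≈ 1,853.9441.

$1,853.94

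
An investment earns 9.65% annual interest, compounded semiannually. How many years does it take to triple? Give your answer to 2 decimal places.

(1 + 0.04825)^(2t) = 3.
2t = ln 3 / ln(1 + 0.04825) ≈ 1.0986/0.0471221 ≈ 23.3142.
t ≈ 11.6571.

11.66 years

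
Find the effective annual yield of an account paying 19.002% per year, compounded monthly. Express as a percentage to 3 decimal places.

20.747%

EAR = (1 + 19.002%/12)^12 − 1 = (1 + 0.015835)^12 − 1.
(1 + 0.015835)^12 ≈ 1.207475, so EAR ≈ 20.74748%.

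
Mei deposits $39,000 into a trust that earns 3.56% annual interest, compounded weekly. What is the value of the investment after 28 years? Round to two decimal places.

$105,638.26

Growth factor = (1 + 0.0356/52)^1456 ≈ 2.70867326078.
A ≈ 39,000 × 2.70867326078 ≈ 105,638.2572.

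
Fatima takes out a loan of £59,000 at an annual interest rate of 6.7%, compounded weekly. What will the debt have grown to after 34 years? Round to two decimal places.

Growth factor = (1 + 0.067/52)^1768 ≈ 9.7428501854.
A ≈ 59,000 × 9.7428501854 ≈ 574,828.1609.

£574,828.16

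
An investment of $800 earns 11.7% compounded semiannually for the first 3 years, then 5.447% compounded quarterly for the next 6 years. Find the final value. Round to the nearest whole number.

$1,557

After 3 years at 11.7%: 800 × 1.40651761 ≈ 1,125.2141.
Then 6 years at 5.447%: 1,125.2141 × 1.383497567 ≈ 1,556.7310.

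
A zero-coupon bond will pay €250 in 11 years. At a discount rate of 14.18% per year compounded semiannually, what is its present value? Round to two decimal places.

€55.39

Growth factor = (1 + 0.0709)^22 ≈ 4.51311301.
P = 250/4.51311301 ≈ 55.3941.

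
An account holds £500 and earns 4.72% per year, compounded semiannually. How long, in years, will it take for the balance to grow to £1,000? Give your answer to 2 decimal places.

14.86 years

We need (1 + 0.0236)^(2t) = 2, so 2t = ln 2 / ln 1.0236 ≈ 29.7159.
t ≈ 29.7159/2 = 14.8579 years.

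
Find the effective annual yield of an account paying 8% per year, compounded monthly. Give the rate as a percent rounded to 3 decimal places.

EAR = (1 + 8%/12)^12 − 1 = (1 + 0.00666667)^12 − 1.
(1 + 0.00666667)^12 ≈ 1.083, so EAR ≈ 8.29995%.

8.300%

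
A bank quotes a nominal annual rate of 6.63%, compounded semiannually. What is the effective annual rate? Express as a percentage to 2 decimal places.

EAR = (1 + 6.63%/2)^2 − 1 = (1 + 0.03315)^2 − 1.
(1 + 0.03315)^2 ≈ 1.067399, so EAR ≈ 6.73989%.

6.74%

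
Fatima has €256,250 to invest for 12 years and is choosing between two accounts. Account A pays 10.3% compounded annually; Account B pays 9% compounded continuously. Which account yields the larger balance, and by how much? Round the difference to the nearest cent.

Account A, by €76,366.55

Account A growth factor: (1 + 0.103)^12 ≈ 3.24269535369; balance ≈ 830,940.6844.
Account B growth factor: e^(0.09·12) = e^1.08 ≈ 2.94467955107; balance ≈ 754,574.1350.
Account A is larger by 76,366.5494.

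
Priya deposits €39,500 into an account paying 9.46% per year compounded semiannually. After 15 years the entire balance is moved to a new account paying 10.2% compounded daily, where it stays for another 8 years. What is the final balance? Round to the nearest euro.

Phase 1: 39,500·(1 + 0.0473)^30 ≈ 158,026.6020.
Phase 2: 158,026.6020·(1 + 0.102/365)^2920 ≈ 357,326.3074.

€357,326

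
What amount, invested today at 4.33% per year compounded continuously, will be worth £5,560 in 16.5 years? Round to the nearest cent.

P = A·e^(−rt) = 5,560·e^(−0.71445).
e^(−0.71445) ≈ 0.4894612415, so P ≈ 2,721.4045.

£2,721.40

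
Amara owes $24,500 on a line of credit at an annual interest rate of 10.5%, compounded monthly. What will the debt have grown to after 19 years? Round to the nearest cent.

Growth factor = (1 + 0.00875)^228 ≈ 7.28867998247.
A ≈ 24,500 × 7.28867998247 ≈ 178,572.6596.

$178,572.66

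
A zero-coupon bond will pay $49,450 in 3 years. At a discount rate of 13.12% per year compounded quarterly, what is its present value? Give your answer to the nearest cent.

Periodic rate = 13.12%/4 = 0.0328; 12 periods.
P = 49,450/(1 + 0.0328)^12 ≈ 49,450/1.472972881 ≈ 33,571.5617.

$33,571.56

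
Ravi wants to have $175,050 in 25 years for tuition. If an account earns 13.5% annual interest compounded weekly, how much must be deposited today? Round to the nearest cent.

$6,016.14

Periodic rate = 13.5%/52 = 0.00259615; 1300 periods.
P = 175,050/(1 + 0.135/52)^1300 ≈ 175,050/29.0967521554 ≈ 6,016.1354.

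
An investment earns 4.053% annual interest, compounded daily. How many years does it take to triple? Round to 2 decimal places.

27.11 years

(1 + 0.000111041)^(365t) = 3.
365t = ln 3 / ln(1 + 0.000111041) ≈ 1.0986/0.000111035 ≈ 9894.2943.
t ≈ 27.1077.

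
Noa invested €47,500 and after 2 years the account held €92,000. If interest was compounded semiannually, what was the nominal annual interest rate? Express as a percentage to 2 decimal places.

(1 + r/2)^4 = 92,000/47,500 = 1.93684.
1 + r/2 = 1.93684^(1/4) ≈ 1.179705, so r/2 ≈ 0.179705.
r ≈ 2·0.179705 = 35.94107%.

35.94%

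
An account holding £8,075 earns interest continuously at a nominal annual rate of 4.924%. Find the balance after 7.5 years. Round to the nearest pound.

£11,682

A = P·e^(rt) = 8,075·e^(0.04924·7.5) = 8,075·e^0.3693.
e^0.3693 ≈ 1.446721555, so A ≈ 11,682.2766.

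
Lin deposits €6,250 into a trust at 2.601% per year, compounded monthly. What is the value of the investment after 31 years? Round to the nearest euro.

Growth factor = (1 + 0.0021675)^372 ≈ 2.2376750935.
A ≈ 6,250 × 2.2376750935 ≈ 13,985.4693.

€13,985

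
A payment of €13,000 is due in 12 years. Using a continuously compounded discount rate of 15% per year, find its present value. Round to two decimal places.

€2,148.89

P = A·e^(−rt) = 13,000·e^(−1.8).
e^(−1.8) ≈ 0.16529888822, so P ≈ 2,148.8855.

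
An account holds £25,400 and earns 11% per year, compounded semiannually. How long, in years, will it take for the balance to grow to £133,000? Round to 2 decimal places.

We need (1 + 0.055)^(2t) = 5.2362, so 2t = ln 5.2362 / ln 1.055 ≈ 30.9222.
t ≈ 30.9222/2 = 15.4611 years.

15.46 years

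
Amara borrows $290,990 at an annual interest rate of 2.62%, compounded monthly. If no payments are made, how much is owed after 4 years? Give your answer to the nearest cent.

Growth factor = (1 + 0.0262/12)^48 ≈ 1.11036163503.
A ≈ 290,990 × 1.11036163503 ≈ 323,104.1322.

$323,104.13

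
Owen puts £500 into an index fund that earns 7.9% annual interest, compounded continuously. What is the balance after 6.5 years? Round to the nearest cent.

A = P·e^(rt) = 500·e^(0.079·6.5) = 500·e^0.5135.
e^0.5135 ≈ 1.67112993, so A ≈ 835.5650.

£835.56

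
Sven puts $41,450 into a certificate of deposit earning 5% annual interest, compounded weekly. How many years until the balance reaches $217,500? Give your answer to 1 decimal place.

33.2 years

We need (1 + 0.000961538)^(52t) = 5.2473, so 52t = ln 5.2473 / ln 1.000962 ≈ 1724.8481.
t ≈ 1724.8481/52 = 33.1702 years.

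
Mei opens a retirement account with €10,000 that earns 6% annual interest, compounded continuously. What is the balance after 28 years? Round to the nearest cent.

€53,655.56

A = P·e^(rt) = 10,000·e^(0.06·28) = 10,000·e^1.68.
e^1.68 ≈ 5.3655559711, so A ≈ 53,655.5597.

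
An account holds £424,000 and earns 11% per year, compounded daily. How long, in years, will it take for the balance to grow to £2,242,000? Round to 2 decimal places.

15.14 years

We need (1 + 0.00030137)^(365t) = 5.2877, so 365t = ln 5.2877 / ln 1.000301 ≈ 5526.9000.
t ≈ 5526.9000/365 = 15.1422 years.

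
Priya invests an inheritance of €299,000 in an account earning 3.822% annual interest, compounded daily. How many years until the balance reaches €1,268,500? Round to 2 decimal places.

We need (1 + 0.000104712)^(365t) = 4.2425, so 365t = ln 4.2425 / ln 1.000105 ≈ 13801.8367.
t ≈ 13801.8367/365 = 37.8133 years.

37.81 years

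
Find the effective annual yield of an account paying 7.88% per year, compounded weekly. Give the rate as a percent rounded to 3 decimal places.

EAR = (1 + 7.88%/52)^52 − 1 = (1 + 0.00151538)^52 − 1.
(1 + 0.00151538)^52 ≈ 1.081923, so EAR ≈ 8.19234%.

8.192%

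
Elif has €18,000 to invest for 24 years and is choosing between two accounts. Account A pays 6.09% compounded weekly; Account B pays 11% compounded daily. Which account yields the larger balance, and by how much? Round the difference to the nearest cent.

Account A growth factor: (1 + 0.0609/52)^1248 ≈ 4.3091677517; balance ≈ 77,565.0195.
Account B growth factor: (1 + 0.11/365)^8760 ≈ 14.0076312681; balance ≈ 252,137.3628.
Account B is larger by 174,572.3433.

Account B, by €174,572.34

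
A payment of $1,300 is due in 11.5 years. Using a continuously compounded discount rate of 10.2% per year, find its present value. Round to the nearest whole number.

P = A·e^(−rt) = 1,300·e^(−1.173).
e^(−1.173) ≈ 0.3094372357, so P ≈ 402.2684.

$402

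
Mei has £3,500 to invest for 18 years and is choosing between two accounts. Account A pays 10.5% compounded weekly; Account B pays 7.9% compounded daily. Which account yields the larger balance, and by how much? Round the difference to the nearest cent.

Account A growth factor: (1 + 0.105/52)^936 ≈ 6.6067667683; balance ≈ 23,123.6837.
Account B growth factor: (1 + 0.079/365)^6570 ≈ 4.1447651756; balance ≈ 14,506.6781.
Account A is larger by 8,617.0056.

Account A, by £8,617.01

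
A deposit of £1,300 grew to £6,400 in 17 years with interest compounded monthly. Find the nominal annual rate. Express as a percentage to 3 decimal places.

9.413%

(1 + r/12)^204 = 6,400/1,300 = 4.92308.
1 + r/12 = 4.92308^(1/204) ≈ 1.007844, so r/12 ≈ 0.007844.
r ≈ 12·0.007844 = 9.41281%.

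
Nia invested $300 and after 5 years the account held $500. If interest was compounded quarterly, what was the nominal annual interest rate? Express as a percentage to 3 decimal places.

(1 + r/4)^20 = 500/300 = 1.66667.
1 + r/4 = 1.66667^(1/20) ≈ 1.02587, so r/4 ≈ 0.0258703.
r ≈ 4·0.0258703 = 10.34810%.

10.348%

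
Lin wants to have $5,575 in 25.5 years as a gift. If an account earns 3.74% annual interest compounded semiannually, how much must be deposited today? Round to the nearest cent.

$2,167.12

Periodic rate = 3.74%/2 = 0.0187; 51 periods.
P = 5,575/(1 + 0.0187)^51 ≈ 5,575/2.572536907 ≈ 2,167.1215.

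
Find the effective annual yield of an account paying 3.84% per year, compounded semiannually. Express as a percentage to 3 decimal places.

EAR = (1 + 3.84%/2)^2 − 1 = (1 + 0.0192)^2 − 1.
(1 + 0.0192)^2 ≈ 1.038769, so EAR ≈ 3.87686%.

3.877%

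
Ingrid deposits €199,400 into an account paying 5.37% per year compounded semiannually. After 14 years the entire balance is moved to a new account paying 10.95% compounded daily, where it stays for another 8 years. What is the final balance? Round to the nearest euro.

After 14 years at 5.37%: 199,400 × 2.099888370708 ≈ 418,717.7411.
Then 8 years at 10.95%: 418,717.7411 × 2.400959925327 ≈ 1,005,324.5165.

€1,005,325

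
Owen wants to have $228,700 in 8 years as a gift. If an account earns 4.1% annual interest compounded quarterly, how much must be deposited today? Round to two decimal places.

Growth factor = (1 + 0.01025)^32 ≈ 1.38587318469.
P = 228,700/1.38587318469 ≈ 165,022.3141.

$165,022.31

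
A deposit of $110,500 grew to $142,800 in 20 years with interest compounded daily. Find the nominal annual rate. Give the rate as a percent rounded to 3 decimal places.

1.282%

The 7300-period growth factor is 142,800/110,500 = 1.29231.
r/365 = 1.29231^(1/7300) − 1 ≈ 0.0000351279, so r ≈ 365·0.0000351279 = 1.28217%.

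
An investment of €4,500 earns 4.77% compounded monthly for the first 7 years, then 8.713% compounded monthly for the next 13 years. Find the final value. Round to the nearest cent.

Phase 1: 4,500·(1 + 0.003975)^84 ≈ 6,279.6580.
Phase 2: 6,279.6580·(1 + 0.08713/12)^156 ≈ 19,412.4223.

€19,412.42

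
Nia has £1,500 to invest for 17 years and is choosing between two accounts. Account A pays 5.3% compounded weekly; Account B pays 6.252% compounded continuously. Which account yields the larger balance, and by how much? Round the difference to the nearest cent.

Account B, by £650.47

Account A growth factor: (1 + 0.053/52)^884 ≈ 2.460934481; balance ≈ 3,691.4017.
Account B growth factor: e^(0.06252·17) = e^1.06284 ≈ 2.894579934; balance ≈ 4,341.8699.
Account B is larger by 650.4682.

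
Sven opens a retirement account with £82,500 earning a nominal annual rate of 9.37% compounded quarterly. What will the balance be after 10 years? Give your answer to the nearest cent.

£208,302.66

Periodic rate = 9.37%/4 = 0.023425; periods = 4·10 = 40.
A = 82,500·(1 + 0.023425)^40 ≈ 82,500·2.52488071155 ≈ 208,302.6587.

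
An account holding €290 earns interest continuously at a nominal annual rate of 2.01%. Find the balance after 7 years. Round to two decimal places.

€333.81

A = P·e^(rt) = 290·e^(0.0201·7) = 290·e^0.1407.
e^0.1407 ≈ 1.15107927, so A ≈ 333.8130.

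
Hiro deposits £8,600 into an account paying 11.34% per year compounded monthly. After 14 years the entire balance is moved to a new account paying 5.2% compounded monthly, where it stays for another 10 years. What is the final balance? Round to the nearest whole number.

After 14 years at 11.34%: 8,600 × 4.8556623386 ≈ 41,758.6961.
Then 10 years at 5.2%: 41,758.6961 × 1.6801390832 ≈ 70,160.4174.

£70,160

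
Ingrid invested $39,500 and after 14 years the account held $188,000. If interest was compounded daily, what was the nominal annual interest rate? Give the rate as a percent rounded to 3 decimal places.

(1 + r/365)^5110 = 188,000/39,500 = 4.75949.
1 + r/365 = 4.75949^(1/5110) ≈ 1.000305, so r/365 ≈ 0.000305358.
r ≈ 365·0.000305358 = 11.14557%.

11.146%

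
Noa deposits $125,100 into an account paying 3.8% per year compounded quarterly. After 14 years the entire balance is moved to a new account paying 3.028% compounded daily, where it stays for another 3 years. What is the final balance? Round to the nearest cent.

After 14 years at 3.8%: 125,100 × 1.69806419117 ≈ 212,427.8303.
Then 3 years at 3.028%: 212,427.8303 × 1.09508965017 ≈ 232,627.5184.

$232,627.52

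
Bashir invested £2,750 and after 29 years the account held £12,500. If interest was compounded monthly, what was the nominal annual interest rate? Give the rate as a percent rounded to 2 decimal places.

(1 + r/12)^348 = 12,500/2,750 = 4.54545.
1 + r/12 = 4.54545^(1/348) ≈ 1.00436, so r/12 ≈ 0.00436042.
r ≈ 12·0.00436042 = 5.23251%.

5.23%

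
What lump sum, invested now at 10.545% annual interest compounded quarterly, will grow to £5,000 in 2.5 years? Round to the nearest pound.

£3,854

Periodic rate = 10.545%/4 = 0.0263625; 10 periods.
P = 5,000/(1 + 0.0263625)^10 ≈ 5,000/1.297202447 ≈ 3,854.4485.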